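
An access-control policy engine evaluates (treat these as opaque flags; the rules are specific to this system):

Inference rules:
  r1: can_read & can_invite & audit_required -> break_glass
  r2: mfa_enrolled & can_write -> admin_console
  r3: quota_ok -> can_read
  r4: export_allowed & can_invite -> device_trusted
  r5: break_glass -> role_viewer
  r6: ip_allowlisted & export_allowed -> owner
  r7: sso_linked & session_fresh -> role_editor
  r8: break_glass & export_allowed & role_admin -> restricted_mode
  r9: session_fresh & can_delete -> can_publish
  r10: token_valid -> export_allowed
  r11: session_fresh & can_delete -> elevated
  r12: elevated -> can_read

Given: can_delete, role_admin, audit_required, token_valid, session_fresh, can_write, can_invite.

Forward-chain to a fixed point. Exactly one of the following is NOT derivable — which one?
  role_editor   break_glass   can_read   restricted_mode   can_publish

Round 1: r9 [session_fresh & can_delete -> can_publish]; r10 [token_valid -> export_allowed]; r11 [session_fresh & can_delete -> elevated]. Adds can_publish, export_allowed, elevated.
Round 2: r4 [export_allowed & can_invite -> device_trusted]; r12 [elevated -> can_read]. Adds device_trusted, can_read.
Round 3: r1 [can_read & can_invite & audit_required -> break_glass]. Adds break_glass.
Round 4: r5 [break_glass -> role_viewer]; r8 [break_glass & export_allowed & role_admin -> restricted_mode]. Adds role_viewer, restricted_mode.
Derived: restricted_mode (round 4), break_glass (round 3), can_read (round 2), can_publish (round 1). role_editor never appears in any round.

role_editor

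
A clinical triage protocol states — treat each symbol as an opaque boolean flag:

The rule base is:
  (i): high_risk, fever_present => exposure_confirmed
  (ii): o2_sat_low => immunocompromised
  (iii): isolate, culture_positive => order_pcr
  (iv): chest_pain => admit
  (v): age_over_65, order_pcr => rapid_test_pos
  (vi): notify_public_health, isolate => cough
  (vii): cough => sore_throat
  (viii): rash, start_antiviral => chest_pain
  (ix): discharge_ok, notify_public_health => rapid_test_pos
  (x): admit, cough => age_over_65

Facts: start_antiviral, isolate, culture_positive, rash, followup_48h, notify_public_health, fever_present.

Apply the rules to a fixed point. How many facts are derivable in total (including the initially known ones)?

Round 1 fires (iii), (vi), (viii), giving order_pcr, cough, chest_pain.
Round 2 fires (iv), (vii), giving admit, sore_throat.
Round 3 fires (x), giving age_over_65.
Round 4 fires (v), giving rapid_test_pos.
Closure: {admit, age_over_65, chest_pain, cough, culture_positive, fever_present, followup_48h, isolate, notify_public_health, order_pcr, rapid_test_pos, rash, sore_throat, start_antiviral} — 14 facts.

14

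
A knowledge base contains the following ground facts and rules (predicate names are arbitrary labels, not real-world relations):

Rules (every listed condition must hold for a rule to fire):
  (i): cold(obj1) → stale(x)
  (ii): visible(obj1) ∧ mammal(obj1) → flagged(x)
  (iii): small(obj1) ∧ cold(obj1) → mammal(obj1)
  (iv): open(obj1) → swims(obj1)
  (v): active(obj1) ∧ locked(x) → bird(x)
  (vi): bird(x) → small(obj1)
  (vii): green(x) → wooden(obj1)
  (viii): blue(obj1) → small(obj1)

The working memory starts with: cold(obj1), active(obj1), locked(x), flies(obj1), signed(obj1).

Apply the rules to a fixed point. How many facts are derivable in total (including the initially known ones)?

[1] (i) [cold(obj1) → stale(x)]; (v) [active(obj1) ∧ locked(x) → bird(x)]. ⇒ new: stale(x), bird(x).
[2] (vi) [bird(x) → small(obj1)]. ⇒ new: small(obj1).
[3] (iii) [small(obj1) ∧ cold(obj1) → mammal(obj1)]. ⇒ new: mammal(obj1).
Closure: {active(obj1), bird(x), cold(obj1), flies(obj1), locked(x), mammal(obj1), signed(obj1), small(obj1), stale(x)} — 9 facts.

9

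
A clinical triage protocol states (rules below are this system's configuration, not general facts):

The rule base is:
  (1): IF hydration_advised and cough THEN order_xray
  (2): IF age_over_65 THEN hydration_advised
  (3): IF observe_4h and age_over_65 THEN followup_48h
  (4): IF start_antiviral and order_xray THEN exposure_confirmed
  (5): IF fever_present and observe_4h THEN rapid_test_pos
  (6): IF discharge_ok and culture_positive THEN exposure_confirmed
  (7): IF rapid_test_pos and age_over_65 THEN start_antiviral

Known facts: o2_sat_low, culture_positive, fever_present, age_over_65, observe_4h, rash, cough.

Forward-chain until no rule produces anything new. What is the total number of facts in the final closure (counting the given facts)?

13

Round 1 — (2), (3), (5), derive hydration_advised, followup_48h, rapid_test_pos.
Round 2 — (1), (7), derive order_xray, start_antiviral.
Round 3 — (4), derive exposure_confirmed.
Closure: {age_over_65, cough, culture_positive, exposure_confirmed, fever_present, followup_48h, hydration_advised, o2_sat_low, observe_4h, order_xray, rapid_test_pos, rash, start_antiviral} — 13 facts.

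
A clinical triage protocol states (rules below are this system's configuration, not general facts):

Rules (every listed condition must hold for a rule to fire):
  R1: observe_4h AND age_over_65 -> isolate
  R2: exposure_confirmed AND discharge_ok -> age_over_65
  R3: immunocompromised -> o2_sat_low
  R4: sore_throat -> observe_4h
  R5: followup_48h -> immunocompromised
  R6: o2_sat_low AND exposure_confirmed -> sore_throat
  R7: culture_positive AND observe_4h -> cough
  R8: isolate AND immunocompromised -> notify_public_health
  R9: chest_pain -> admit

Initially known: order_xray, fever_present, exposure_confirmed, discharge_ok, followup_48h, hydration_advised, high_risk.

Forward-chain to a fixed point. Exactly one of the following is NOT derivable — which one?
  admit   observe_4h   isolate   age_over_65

admit

Round 1: R2 [exposure_confirmed AND discharge_ok -> age_over_65]; R5 [followup_48h -> immunocompromised]. Adds age_over_65, immunocompromised.
Round 2: R3 [immunocompromised -> o2_sat_low]. Adds o2_sat_low.
Round 3: R6 [o2_sat_low AND exposure_confirmed -> sore_throat]. Adds sore_throat.
Round 4: R4 [sore_throat -> observe_4h]. Adds observe_4h.
Round 5: R1 [observe_4h AND age_over_65 -> isolate]. Adds isolate.
Round 6: R8 [isolate AND immunocompromised -> notify_public_health]. Adds notify_public_health.
Derived: observe_4h (round 4), isolate (round 5), age_over_65 (round 1). admit never appears in any round.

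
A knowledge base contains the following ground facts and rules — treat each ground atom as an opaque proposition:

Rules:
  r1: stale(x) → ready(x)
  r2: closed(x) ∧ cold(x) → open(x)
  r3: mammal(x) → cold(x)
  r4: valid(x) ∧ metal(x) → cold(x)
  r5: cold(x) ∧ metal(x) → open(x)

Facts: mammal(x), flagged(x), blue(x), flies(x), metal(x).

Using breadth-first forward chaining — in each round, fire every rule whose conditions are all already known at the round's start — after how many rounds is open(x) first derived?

Round 1: r3 [mammal(x) → cold(x)]. New: cold(x).
Round 2: r5 [cold(x) ∧ metal(x) → open(x)]. New: open(x).
open(x) first appears in round 2.

2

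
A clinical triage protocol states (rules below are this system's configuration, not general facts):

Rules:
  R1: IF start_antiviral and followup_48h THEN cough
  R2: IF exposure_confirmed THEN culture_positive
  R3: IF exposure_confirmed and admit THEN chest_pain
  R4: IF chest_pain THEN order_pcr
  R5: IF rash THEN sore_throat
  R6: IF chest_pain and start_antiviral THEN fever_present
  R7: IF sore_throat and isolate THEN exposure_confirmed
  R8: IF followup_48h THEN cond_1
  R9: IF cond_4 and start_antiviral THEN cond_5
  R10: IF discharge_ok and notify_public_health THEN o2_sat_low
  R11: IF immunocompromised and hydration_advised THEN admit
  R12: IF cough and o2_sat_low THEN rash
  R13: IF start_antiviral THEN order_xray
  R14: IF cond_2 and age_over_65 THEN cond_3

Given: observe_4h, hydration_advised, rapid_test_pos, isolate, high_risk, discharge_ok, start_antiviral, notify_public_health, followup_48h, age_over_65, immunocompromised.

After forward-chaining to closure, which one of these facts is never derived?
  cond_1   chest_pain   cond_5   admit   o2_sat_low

Round 1 fires R1, R8, R10, R11, R13, giving cough, cond_1, o2_sat_low, admit, order_xray.
Round 2 fires R12, giving rash.
Round 3 fires R5, giving sore_throat.
Round 4 fires R7, giving exposure_confirmed.
Round 5 fires R2, R3, giving culture_positive, chest_pain.
Round 6 fires R4, R6, giving order_pcr, fever_present.
Derived: admit (round 1), chest_pain (round 5), cond_1 (round 1), o2_sat_low (round 1). cond_5 never appears in any round.

cond_5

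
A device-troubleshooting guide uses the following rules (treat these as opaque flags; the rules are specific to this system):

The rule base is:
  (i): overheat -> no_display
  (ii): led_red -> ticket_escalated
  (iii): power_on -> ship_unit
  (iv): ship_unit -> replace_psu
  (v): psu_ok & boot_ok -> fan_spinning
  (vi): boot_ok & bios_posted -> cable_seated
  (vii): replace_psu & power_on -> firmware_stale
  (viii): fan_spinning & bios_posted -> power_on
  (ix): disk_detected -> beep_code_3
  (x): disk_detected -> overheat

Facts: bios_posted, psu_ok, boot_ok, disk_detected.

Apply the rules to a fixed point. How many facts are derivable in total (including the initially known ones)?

[1] (v) [psu_ok & boot_ok -> fan_spinning]; (vi) [boot_ok & bios_posted -> cable_seated]; (ix) [disk_detected -> beep_code_3]; (x) [disk_detected -> overheat]. ⇒ new: fan_spinning, cable_seated, beep_code_3, overheat.
[2] (i) [overheat -> no_display]; (viii) [fan_spinning & bios_posted -> power_on]. ⇒ new: no_display, power_on.
[3] (iii) [power_on -> ship_unit]. ⇒ new: ship_unit.
[4] (iv) [ship_unit -> replace_psu]. ⇒ new: replace_psu.
[5] (vii) [replace_psu & power_on -> firmware_stale]. ⇒ new: firmware_stale.
Closure: {beep_code_3, bios_posted, boot_ok, cable_seated, disk_detected, fan_spinning, firmware_stale, no_display, overheat, power_on, psu_ok, replace_psu, ship_unit} — 13 facts.

13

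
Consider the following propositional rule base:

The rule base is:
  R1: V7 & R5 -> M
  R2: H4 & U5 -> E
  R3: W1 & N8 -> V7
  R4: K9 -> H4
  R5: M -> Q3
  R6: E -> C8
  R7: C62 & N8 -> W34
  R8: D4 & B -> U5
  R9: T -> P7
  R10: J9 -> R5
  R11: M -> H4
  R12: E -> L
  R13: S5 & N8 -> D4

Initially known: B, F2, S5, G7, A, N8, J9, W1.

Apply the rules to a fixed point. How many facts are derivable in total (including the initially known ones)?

18

Round 1 fires R3, R10, R13, giving V7, R5, D4.
Round 2 fires R1, R8, giving M, U5.
Round 3 fires R5, R11, giving Q3, H4.
Round 4 fires R2, giving E.
Round 5 fires R6, R12, giving C8, L.
Closure: {A, B, C8, D4, E, F2, G7, H4, J9, L, M, N8, Q3, R5, S5, U5, V7, W1} — 18 facts.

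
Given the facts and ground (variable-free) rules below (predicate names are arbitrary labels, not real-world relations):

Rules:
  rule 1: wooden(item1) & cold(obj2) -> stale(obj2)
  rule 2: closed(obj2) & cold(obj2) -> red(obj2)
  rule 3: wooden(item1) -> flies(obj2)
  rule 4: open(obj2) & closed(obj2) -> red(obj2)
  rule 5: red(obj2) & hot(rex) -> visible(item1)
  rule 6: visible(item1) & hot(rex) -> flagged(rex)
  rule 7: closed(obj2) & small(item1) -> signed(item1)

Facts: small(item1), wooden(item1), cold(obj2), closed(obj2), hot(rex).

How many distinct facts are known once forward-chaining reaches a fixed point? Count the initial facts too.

11

Round 1 fires rule 1, rule 2, rule 3, rule 7, giving stale(obj2), red(obj2), flies(obj2), signed(item1).
Round 2 fires rule 5, giving visible(item1).
Round 3 fires rule 6, giving flagged(rex).
Closure: {closed(obj2), cold(obj2), flagged(rex), flies(obj2), hot(rex), red(obj2), signed(item1), small(item1), stale(obj2), visible(item1), wooden(item1)} — 11 facts.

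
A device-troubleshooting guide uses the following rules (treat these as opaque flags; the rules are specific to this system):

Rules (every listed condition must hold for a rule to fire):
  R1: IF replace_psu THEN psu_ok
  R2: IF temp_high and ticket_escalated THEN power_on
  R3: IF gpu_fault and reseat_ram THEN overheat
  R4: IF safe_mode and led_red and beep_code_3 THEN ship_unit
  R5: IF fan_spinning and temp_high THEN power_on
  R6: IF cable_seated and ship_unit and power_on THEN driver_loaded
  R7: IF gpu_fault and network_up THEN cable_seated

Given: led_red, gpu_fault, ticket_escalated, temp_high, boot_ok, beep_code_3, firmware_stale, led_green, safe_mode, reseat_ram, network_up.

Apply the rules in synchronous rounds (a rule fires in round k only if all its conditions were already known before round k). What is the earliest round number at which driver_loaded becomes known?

2

Round 1 — R2, R3, R4, R7, derive power_on, overheat, ship_unit, cable_seated.
Round 2 — R6, derive driver_loaded.
driver_loaded first appears in round 2.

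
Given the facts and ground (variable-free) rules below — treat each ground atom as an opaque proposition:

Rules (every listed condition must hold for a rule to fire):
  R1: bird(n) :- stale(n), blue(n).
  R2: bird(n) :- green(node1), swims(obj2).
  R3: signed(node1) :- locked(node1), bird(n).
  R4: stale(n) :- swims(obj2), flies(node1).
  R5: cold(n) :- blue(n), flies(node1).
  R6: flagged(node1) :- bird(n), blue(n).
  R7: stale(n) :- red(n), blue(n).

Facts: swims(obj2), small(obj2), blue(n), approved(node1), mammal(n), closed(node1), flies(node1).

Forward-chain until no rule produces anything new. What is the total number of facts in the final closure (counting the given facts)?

11

Round 1: R4 [stale(n) :- swims(obj2), flies(node1).]; R5 [cold(n) :- blue(n), flies(node1).]. Adds stale(n), cold(n).
Round 2: R1 [bird(n) :- stale(n), blue(n).]. Adds bird(n).
Round 3: R6 [flagged(node1) :- bird(n), blue(n).]. Adds flagged(node1).
Closure: {approved(node1), bird(n), blue(n), closed(node1), cold(n), flagged(node1), flies(node1), mammal(n), small(obj2), stale(n), swims(obj2)} — 11 facts.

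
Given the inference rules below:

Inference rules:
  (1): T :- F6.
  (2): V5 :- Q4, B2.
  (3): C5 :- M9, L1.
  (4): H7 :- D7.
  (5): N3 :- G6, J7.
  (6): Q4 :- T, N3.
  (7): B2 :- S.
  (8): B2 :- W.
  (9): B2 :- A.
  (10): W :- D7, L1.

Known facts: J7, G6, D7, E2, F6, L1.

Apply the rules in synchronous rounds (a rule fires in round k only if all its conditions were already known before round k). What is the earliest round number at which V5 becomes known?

3

Round 1 fires (1), (4), (5), (10), giving T, H7, N3, W.
Round 2 fires (6), (8), giving Q4, B2.
Round 3 fires (2), giving V5.
V5 first appears in round 3.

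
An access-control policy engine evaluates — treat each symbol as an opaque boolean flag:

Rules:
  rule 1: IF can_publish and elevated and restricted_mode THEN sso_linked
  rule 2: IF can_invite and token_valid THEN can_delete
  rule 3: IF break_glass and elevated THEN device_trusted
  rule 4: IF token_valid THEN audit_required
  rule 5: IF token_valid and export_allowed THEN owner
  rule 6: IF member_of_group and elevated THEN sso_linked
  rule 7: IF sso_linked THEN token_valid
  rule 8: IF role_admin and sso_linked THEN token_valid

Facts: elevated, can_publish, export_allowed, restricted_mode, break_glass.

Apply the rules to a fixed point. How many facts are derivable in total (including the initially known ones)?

10

Round 1: rule 1 [IF can_publish and elevated and restricted_mode THEN sso_linked]; rule 3 [IF break_glass and elevated THEN device_trusted]. New: sso_linked, device_trusted.
Round 2: rule 7 [IF sso_linked THEN token_valid]. New: token_valid.
Round 3: rule 4 [IF token_valid THEN audit_required]; rule 5 [IF token_valid and export_allowed THEN owner]. New: audit_required, owner.
Closure: {audit_required, break_glass, can_publish, device_trusted, elevated, export_allowed, owner, restricted_mode, sso_linked, token_valid} — 10 facts.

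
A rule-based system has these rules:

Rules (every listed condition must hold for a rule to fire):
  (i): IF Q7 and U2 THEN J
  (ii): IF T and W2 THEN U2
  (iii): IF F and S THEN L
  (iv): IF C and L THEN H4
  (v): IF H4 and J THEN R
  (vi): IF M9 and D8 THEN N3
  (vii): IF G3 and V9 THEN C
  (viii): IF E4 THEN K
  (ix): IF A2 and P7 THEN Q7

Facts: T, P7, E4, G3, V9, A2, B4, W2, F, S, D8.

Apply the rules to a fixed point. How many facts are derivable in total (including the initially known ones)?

19

Round 1: (ii) [IF T and W2 THEN U2]; (iii) [IF F and S THEN L]; (vii) [IF G3 and V9 THEN C]; (viii) [IF E4 THEN K]; (ix) [IF A2 and P7 THEN Q7]. Adds U2, L, C, K, Q7.
Round 2: (i) [IF Q7 and U2 THEN J]; (iv) [IF C and L THEN H4]. Adds J, H4.
Round 3: (v) [IF H4 and J THEN R]. Adds R.
Closure: {A2, B4, C, D8, E4, F, G3, H4, J, K, L, P7, Q7, R, S, T, U2, V9, W2} — 19 facts.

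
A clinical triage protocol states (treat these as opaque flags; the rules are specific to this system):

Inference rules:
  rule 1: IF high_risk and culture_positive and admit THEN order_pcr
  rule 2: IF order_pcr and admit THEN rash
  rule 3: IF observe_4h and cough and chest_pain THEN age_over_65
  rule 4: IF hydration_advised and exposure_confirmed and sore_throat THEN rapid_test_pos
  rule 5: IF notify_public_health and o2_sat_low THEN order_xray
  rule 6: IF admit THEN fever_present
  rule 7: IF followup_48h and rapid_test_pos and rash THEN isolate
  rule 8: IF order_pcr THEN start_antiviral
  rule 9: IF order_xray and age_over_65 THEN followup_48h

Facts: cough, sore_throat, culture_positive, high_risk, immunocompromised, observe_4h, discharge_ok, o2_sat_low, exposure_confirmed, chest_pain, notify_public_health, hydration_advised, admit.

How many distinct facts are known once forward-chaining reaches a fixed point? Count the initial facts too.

22

Round 1: rule 1 [IF high_risk and culture_positive and admit THEN order_pcr]; rule 3 [IF observe_4h and cough and chest_pain THEN age_over_65]; rule 4 [IF hydration_advised and exposure_confirmed and sore_throat THEN rapid_test_pos]; rule 5 [IF notify_public_health and o2_sat_low THEN order_xray]; rule 6 [IF admit THEN fever_present]. Adds order_pcr, age_over_65, rapid_test_pos, order_xray, fever_present.
Round 2: rule 2 [IF order_pcr and admit THEN rash]; rule 8 [IF order_pcr THEN start_antiviral]; rule 9 [IF order_xray and age_over_65 THEN followup_48h]. Adds rash, start_antiviral, followup_48h.
Round 3: rule 7 [IF followup_48h and rapid_test_pos and rash THEN isolate]. Adds isolate.
Closure: {admit, age_over_65, chest_pain, cough, culture_positive, discharge_ok, exposure_confirmed, fever_present, followup_48h, high_risk, hydration_advised, immunocompromised, isolate, notify_public_health, o2_sat_low, observe_4h, order_pcr, order_xray, rapid_test_pos, rash, sore_throat, start_antiviral} — 22 facts.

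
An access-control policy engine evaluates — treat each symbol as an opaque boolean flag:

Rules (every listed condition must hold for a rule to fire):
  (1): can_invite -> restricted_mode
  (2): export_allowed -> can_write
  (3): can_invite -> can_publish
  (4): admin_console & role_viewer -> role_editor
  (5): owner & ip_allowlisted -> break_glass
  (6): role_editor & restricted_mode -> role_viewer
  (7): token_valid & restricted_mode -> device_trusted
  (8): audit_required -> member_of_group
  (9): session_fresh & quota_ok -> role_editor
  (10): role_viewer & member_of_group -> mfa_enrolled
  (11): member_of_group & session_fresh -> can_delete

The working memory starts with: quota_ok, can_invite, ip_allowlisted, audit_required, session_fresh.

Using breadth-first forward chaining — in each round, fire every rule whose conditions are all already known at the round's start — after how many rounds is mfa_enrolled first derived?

3

Round 1 — (1), (3), (8), (9), derive restricted_mode, can_publish, member_of_group, role_editor.
Round 2 — (6), (11), derive role_viewer, can_delete.
Round 3 — (10), derive mfa_enrolled.
mfa_enrolled first appears in round 3.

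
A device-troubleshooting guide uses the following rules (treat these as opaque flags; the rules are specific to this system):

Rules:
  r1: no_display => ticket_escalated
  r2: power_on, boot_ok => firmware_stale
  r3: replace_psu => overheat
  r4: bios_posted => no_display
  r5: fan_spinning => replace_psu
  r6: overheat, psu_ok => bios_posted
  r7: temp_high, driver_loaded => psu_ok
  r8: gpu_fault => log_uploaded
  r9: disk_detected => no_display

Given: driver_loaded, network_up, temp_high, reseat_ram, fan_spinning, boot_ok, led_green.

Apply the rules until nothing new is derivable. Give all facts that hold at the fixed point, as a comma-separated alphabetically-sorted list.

Round 1: r5 [fan_spinning => replace_psu]; r7 [temp_high, driver_loaded => psu_ok]. New: replace_psu, psu_ok.
Round 2: r3 [replace_psu => overheat]. New: overheat.
Round 3: r6 [overheat, psu_ok => bios_posted]. New: bios_posted.
Round 4: r4 [bios_posted => no_display]. New: no_display.
Round 5: r1 [no_display => ticket_escalated]. New: ticket_escalated.

bios_posted, boot_ok, driver_loaded, fan_spinning, led_green, network_up, no_display, overheat, psu_ok, replace_psu, reseat_ram, temp_high, ticket_escalated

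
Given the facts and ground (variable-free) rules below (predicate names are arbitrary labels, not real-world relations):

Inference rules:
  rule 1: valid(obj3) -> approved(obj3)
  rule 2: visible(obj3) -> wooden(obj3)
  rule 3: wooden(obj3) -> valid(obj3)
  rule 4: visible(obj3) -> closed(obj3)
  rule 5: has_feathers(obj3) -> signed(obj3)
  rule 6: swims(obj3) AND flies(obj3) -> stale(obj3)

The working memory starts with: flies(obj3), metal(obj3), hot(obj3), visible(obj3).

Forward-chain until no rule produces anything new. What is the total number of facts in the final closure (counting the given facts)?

8

Round 1 — rule 2, rule 4, derive wooden(obj3), closed(obj3).
Round 2 — rule 3, derive valid(obj3).
Round 3 — rule 1, derive approved(obj3).
Closure: {approved(obj3), closed(obj3), flies(obj3), hot(obj3), metal(obj3), valid(obj3), visible(obj3), wooden(obj3)} — 8 facts.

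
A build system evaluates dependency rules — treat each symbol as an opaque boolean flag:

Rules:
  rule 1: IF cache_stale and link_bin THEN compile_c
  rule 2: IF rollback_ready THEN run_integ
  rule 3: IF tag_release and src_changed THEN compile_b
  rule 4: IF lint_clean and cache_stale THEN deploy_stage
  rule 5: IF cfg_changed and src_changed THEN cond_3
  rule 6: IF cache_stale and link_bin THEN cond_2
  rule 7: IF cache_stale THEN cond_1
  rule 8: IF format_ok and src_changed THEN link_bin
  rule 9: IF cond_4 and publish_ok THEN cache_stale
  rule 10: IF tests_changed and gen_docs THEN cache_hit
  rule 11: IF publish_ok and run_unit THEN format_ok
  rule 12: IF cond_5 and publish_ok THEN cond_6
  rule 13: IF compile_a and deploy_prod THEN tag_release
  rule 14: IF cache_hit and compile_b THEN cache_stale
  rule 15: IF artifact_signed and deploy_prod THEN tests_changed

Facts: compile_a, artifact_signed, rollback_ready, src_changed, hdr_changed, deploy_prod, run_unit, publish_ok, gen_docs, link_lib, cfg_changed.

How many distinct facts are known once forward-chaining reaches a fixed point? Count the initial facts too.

23

[1] rule 2 [IF rollback_ready THEN run_integ]; rule 5 [IF cfg_changed and src_changed THEN cond_3]; rule 11 [IF publish_ok and run_unit THEN format_ok]; rule 13 [IF compile_a and deploy_prod THEN tag_release]; rule 15 [IF artifact_signed and deploy_prod THEN tests_changed]. ⇒ new: run_integ, cond_3, format_ok, tag_release, tests_changed.
[2] rule 3 [IF tag_release and src_changed THEN compile_b]; rule 8 [IF format_ok and src_changed THEN link_bin]; rule 10 [IF tests_changed and gen_docs THEN cache_hit]. ⇒ new: compile_b, link_bin, cache_hit.
[3] rule 14 [IF cache_hit and compile_b THEN cache_stale]. ⇒ new: cache_stale.
[4] rule 1 [IF cache_stale and link_bin THEN compile_c]; rule 6 [IF cache_stale and link_bin THEN cond_2]; rule 7 [IF cache_stale THEN cond_1]. ⇒ new: compile_c, cond_2, cond_1.
Closure: {artifact_signed, cache_hit, cache_stale, cfg_changed, compile_a, compile_b, compile_c, cond_1, cond_2, cond_3, deploy_prod, format_ok, gen_docs, hdr_changed, link_bin, link_lib, publish_ok, rollback_ready, run_integ, run_unit, src_changed, tag_release, tests_changed} — 23 facts.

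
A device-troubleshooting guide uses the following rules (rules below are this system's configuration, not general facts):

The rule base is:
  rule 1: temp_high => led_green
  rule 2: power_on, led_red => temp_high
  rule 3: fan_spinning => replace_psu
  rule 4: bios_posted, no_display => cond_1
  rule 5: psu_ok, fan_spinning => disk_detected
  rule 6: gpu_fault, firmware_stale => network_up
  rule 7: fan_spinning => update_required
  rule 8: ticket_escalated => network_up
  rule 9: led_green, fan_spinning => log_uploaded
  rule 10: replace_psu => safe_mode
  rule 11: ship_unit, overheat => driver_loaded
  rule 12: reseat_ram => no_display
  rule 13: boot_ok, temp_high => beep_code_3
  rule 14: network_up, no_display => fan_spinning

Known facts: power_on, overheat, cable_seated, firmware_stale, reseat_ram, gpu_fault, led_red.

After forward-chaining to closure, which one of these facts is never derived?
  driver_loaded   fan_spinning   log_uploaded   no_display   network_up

driver_loaded

Round 1: rule 2 [power_on, led_red => temp_high]; rule 6 [gpu_fault, firmware_stale => network_up]; rule 12 [reseat_ram => no_display]. Adds temp_high, network_up, no_display.
Round 2: rule 1 [temp_high => led_green]; rule 14 [network_up, no_display => fan_spinning]. Adds led_green, fan_spinning.
Round 3: rule 3 [fan_spinning => replace_psu]; rule 7 [fan_spinning => update_required]; rule 9 [led_green, fan_spinning => log_uploaded]. Adds replace_psu, update_required, log_uploaded.
Round 4: rule 10 [replace_psu => safe_mode]. Adds safe_mode.
Derived: log_uploaded (round 3), network_up (round 1), no_display (round 1), fan_spinning (round 2). driver_loaded never appears in any round.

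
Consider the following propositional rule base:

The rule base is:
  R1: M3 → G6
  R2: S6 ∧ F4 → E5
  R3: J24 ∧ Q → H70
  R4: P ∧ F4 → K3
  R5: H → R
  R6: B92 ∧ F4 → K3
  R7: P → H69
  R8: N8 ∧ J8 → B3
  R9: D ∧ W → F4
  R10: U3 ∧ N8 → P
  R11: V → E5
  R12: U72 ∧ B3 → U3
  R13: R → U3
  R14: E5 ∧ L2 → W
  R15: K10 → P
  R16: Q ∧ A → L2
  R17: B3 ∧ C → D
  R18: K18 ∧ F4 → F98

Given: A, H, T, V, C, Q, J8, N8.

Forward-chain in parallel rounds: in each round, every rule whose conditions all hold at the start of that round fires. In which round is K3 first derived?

4

Round 1 fires R5, R8, R11, R16, giving R, B3, E5, L2.
Round 2 fires R13, R14, R17, giving U3, W, D.
Round 3 fires R9, R10, giving F4, P.
Round 4 fires R4, R7, giving K3, H69.
K3 first appears in round 4.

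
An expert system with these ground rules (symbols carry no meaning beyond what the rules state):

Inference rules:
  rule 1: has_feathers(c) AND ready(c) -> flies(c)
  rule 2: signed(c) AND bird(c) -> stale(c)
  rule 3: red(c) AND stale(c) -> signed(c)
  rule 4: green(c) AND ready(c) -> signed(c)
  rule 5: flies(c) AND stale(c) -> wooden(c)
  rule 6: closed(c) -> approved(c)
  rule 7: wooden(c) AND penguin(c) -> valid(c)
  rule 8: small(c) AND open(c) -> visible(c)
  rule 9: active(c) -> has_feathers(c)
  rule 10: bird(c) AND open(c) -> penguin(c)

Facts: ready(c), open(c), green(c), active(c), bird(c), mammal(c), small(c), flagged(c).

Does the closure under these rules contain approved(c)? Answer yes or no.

no

[1] rule 4 [green(c) AND ready(c) -> signed(c)]; rule 8 [small(c) AND open(c) -> visible(c)]; rule 9 [active(c) -> has_feathers(c)]; rule 10 [bird(c) AND open(c) -> penguin(c)]. ⇒ new: signed(c), visible(c), has_feathers(c), penguin(c).
[2] rule 1 [has_feathers(c) AND ready(c) -> flies(c)]; rule 2 [signed(c) AND bird(c) -> stale(c)]. ⇒ new: flies(c), stale(c).
[3] rule 5 [flies(c) AND stale(c) -> wooden(c)]. ⇒ new: wooden(c).
[4] rule 7 [wooden(c) AND penguin(c) -> valid(c)]. ⇒ new: valid(c).
Fixed point reached. approved(c) is concluded only by rule 6; rule 6 needs closed(c) (never derived).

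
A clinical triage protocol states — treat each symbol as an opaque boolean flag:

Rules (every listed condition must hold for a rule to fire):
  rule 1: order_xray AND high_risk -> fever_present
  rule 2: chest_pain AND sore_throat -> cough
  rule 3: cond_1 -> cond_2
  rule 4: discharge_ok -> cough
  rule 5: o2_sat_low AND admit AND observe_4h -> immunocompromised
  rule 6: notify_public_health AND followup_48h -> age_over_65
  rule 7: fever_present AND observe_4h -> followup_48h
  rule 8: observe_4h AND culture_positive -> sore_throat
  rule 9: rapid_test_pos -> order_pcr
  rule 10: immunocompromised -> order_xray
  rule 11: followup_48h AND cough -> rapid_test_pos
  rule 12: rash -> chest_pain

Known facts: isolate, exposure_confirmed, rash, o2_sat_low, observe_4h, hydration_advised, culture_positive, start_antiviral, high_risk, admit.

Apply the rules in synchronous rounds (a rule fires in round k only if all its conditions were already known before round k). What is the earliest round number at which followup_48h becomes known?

Round 1: rule 5 [o2_sat_low AND admit AND observe_4h -> immunocompromised]; rule 8 [observe_4h AND culture_positive -> sore_throat]; rule 12 [rash -> chest_pain]. New: immunocompromised, sore_throat, chest_pain.
Round 2: rule 2 [chest_pain AND sore_throat -> cough]; rule 10 [immunocompromised -> order_xray]. New: cough, order_xray.
Round 3: rule 1 [order_xray AND high_risk -> fever_present]. New: fever_present.
Round 4: rule 7 [fever_present AND observe_4h -> followup_48h]. New: followup_48h.
followup_48h first appears in round 4.

4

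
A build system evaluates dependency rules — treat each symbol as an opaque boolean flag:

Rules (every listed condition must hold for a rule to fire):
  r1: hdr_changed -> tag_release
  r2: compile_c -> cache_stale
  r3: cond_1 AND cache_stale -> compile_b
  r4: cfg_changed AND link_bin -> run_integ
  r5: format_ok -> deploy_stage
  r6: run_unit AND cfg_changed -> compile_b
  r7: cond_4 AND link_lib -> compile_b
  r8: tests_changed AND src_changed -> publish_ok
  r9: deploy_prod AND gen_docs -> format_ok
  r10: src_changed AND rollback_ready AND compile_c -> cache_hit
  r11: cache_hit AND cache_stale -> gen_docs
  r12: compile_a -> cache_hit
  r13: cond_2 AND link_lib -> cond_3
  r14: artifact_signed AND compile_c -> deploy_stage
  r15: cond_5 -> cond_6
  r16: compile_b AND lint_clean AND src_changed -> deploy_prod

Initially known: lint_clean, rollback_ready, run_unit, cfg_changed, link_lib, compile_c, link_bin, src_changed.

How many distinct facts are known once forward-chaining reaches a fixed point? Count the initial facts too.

Round 1 — r2, r4, r6, r10, derive cache_stale, run_integ, compile_b, cache_hit.
Round 2 — r11, r16, derive gen_docs, deploy_prod.
Round 3 — r9, derive format_ok.
Round 4 — r5, derive deploy_stage.
Closure: {cache_hit, cache_stale, cfg_changed, compile_b, compile_c, deploy_prod, deploy_stage, format_ok, gen_docs, link_bin, link_lib, lint_clean, rollback_ready, run_integ, run_unit, src_changed} — 16 facts.

16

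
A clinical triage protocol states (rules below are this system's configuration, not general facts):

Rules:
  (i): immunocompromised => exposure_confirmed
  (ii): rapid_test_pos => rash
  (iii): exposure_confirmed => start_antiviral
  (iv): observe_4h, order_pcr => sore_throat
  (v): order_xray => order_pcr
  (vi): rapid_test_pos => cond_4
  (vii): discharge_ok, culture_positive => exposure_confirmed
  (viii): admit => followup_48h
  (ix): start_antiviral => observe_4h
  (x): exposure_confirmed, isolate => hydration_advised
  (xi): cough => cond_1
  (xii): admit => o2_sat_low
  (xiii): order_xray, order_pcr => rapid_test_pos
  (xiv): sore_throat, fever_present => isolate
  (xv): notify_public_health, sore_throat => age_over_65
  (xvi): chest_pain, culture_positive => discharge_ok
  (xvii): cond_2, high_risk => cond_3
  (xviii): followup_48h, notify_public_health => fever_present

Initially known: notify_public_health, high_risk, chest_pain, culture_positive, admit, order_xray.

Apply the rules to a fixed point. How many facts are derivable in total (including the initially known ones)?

21

Round 1: (v) [order_xray => order_pcr]; (viii) [admit => followup_48h]; (xii) [admit => o2_sat_low]; (xvi) [chest_pain, culture_positive => discharge_ok]. New: order_pcr, followup_48h, o2_sat_low, discharge_ok.
Round 2: (vii) [discharge_ok, culture_positive => exposure_confirmed]; (xiii) [order_xray, order_pcr => rapid_test_pos]; (xviii) [followup_48h, notify_public_health => fever_present]. New: exposure_confirmed, rapid_test_pos, fever_present.
Round 3: (ii) [rapid_test_pos => rash]; (iii) [exposure_confirmed => start_antiviral]; (vi) [rapid_test_pos => cond_4]. New: rash, start_antiviral, cond_4.
Round 4: (ix) [start_antiviral => observe_4h]. New: observe_4h.
Round 5: (iv) [observe_4h, order_pcr => sore_throat]. New: sore_throat.
Round 6: (xiv) [sore_throat, fever_present => isolate]; (xv) [notify_public_health, sore_throat => age_over_65]. New: isolate, age_over_65.
Round 7: (x) [exposure_confirmed, isolate => hydration_advised]. New: hydration_advised.
Closure: {admit, age_over_65, chest_pain, cond_4, culture_positive, discharge_ok, exposure_confirmed, fever_present, followup_48h, high_risk, hydration_advised, isolate, notify_public_health, o2_sat_low, observe_4h, order_pcr, order_xray, rapid_test_pos, rash, sore_throat, start_antiviral} — 21 facts.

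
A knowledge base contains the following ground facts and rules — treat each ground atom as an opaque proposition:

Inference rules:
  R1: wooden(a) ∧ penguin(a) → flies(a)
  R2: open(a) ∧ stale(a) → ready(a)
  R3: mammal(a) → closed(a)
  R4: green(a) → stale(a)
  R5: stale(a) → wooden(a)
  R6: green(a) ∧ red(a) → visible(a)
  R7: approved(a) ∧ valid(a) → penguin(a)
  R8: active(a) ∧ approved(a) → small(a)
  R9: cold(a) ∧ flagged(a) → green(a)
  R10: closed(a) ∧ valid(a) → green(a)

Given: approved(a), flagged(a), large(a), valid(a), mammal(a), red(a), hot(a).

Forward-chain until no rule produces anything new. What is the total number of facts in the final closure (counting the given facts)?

14

Round 1: R3 [mammal(a) → closed(a)]; R7 [approved(a) ∧ valid(a) → penguin(a)]. Adds closed(a), penguin(a).
Round 2: R10 [closed(a) ∧ valid(a) → green(a)]. Adds green(a).
Round 3: R4 [green(a) → stale(a)]; R6 [green(a) ∧ red(a) → visible(a)]. Adds stale(a), visible(a).
Round 4: R5 [stale(a) → wooden(a)]. Adds wooden(a).
Round 5: R1 [wooden(a) ∧ penguin(a) → flies(a)]. Adds flies(a).
Closure: {approved(a), closed(a), flagged(a), flies(a), green(a), hot(a), large(a), mammal(a), penguin(a), red(a), stale(a), valid(a), visible(a), wooden(a)} — 14 facts.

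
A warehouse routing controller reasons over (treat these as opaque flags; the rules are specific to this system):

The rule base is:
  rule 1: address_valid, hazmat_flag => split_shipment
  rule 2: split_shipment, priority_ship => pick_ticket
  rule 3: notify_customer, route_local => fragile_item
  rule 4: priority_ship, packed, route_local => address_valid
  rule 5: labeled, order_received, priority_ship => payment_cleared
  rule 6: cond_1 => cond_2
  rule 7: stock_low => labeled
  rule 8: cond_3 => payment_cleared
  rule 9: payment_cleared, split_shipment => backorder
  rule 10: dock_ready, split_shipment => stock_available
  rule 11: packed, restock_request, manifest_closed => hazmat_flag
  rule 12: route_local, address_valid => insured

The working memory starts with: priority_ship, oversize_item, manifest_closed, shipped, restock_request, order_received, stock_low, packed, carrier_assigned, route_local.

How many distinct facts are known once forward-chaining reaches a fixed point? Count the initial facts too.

18

[1] rule 4 [priority_ship, packed, route_local => address_valid]; rule 7 [stock_low => labeled]; rule 11 [packed, restock_request, manifest_closed => hazmat_flag]. ⇒ new: address_valid, labeled, hazmat_flag.
[2] rule 1 [address_valid, hazmat_flag => split_shipment]; rule 5 [labeled, order_received, priority_ship => payment_cleared]; rule 12 [route_local, address_valid => insured]. ⇒ new: split_shipment, payment_cleared, insured.
[3] rule 2 [split_shipment, priority_ship => pick_ticket]; rule 9 [payment_cleared, split_shipment => backorder]. ⇒ new: pick_ticket, backorder.
Closure: {address_valid, backorder, carrier_assigned, hazmat_flag, insured, labeled, manifest_closed, order_received, oversize_item, packed, payment_cleared, pick_ticket, priority_ship, restock_request, route_local, shipped, split_shipment, stock_low} — 18 facts.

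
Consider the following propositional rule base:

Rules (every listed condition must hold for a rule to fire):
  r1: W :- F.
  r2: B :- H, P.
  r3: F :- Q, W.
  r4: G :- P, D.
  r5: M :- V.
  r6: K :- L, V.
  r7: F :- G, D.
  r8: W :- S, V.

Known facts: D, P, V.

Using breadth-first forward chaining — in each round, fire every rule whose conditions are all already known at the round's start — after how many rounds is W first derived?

Round 1 — r4, r5, derive G, M.
Round 2 — r7, derive F.
Round 3 — r1, derive W.
W first appears in round 3.

3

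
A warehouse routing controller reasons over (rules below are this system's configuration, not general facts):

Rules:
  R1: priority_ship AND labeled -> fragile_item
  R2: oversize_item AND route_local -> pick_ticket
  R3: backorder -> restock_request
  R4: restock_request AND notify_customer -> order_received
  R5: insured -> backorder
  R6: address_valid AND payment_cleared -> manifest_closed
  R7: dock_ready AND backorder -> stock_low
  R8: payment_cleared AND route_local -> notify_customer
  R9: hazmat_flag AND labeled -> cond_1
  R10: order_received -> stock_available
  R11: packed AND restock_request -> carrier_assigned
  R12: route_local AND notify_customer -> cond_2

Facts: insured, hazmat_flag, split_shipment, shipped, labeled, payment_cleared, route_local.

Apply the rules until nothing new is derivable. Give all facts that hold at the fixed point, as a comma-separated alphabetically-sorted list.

backorder, cond_1, cond_2, hazmat_flag, insured, labeled, notify_customer, order_received, payment_cleared, restock_request, route_local, shipped, split_shipment, stock_available

[1] R5 [insured -> backorder]; R8 [payment_cleared AND route_local -> notify_customer]; R9 [hazmat_flag AND labeled -> cond_1]. ⇒ new: backorder, notify_customer, cond_1.
[2] R3 [backorder -> restock_request]; R12 [route_local AND notify_customer -> cond_2]. ⇒ new: restock_request, cond_2.
[3] R4 [restock_request AND notify_customer -> order_received]. ⇒ new: order_received.
[4] R10 [order_received -> stock_available]. ⇒ new: stock_available.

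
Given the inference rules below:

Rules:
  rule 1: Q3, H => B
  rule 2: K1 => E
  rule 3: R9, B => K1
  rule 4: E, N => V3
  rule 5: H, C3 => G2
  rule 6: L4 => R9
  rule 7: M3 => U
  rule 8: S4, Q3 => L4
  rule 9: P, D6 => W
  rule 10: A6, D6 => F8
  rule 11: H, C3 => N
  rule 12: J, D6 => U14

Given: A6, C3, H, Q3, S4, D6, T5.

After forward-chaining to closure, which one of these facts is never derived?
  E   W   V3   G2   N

Round 1: rule 1 [Q3, H => B]; rule 5 [H, C3 => G2]; rule 8 [S4, Q3 => L4]; rule 10 [A6, D6 => F8]; rule 11 [H, C3 => N]. New: B, G2, L4, F8, N.
Round 2: rule 6 [L4 => R9]. New: R9.
Round 3: rule 3 [R9, B => K1]. New: K1.
Round 4: rule 2 [K1 => E]. New: E.
Round 5: rule 4 [E, N => V3]. New: V3.
Derived: E (round 4), N (round 1), V3 (round 5), G2 (round 1). W never appears in any round.

W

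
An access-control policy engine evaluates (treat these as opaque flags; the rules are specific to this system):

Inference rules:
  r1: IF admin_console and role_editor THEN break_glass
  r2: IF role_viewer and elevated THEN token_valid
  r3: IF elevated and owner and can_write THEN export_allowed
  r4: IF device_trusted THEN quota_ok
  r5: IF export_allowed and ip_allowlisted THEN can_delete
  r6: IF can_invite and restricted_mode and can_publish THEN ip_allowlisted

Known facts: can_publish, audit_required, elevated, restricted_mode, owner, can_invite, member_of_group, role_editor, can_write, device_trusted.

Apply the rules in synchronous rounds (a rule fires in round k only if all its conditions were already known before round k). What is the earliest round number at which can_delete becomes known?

2

Round 1 fires r3, r4, r6, giving export_allowed, quota_ok, ip_allowlisted.
Round 2 fires r5, giving can_delete.
can_delete first appears in round 2.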